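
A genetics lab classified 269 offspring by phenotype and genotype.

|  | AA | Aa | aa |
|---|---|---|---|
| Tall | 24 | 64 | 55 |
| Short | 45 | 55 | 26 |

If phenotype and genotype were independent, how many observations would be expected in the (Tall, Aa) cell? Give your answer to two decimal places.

Row total (Tall) = 143; column total (Aa) = 119; grand total N = 269.
Expected count = (row total × column total) / N = 143 × 119 / 269 = 63.26.

63.26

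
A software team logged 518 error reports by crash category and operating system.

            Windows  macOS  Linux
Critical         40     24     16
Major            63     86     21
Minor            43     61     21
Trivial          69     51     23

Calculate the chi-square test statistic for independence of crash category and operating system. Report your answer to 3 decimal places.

Row totals: 80, 170, 125, 143. Column totals: 215, 222, 81. Grand total N = 518.
Expected counts (row total × column total / N):
  Critical, Windows: 80×215/518 = 33.2046
  Critical, macOS: 80×222/518 = 34.2857
  Critical, Linux: 80×81/518 = 12.5097
  Major, Windows: 170×215/518 = 70.5598
  Major, macOS: 170×222/518 = 72.8571
  Major, Linux: 170×81/518 = 26.5830
  Minor, Windows: 125×215/518 = 51.8822
  Minor, macOS: 125×222/518 = 53.5714
  Minor, Linux: 125×81/518 = 19.5463
  Trivial, Windows: 143×215/518 = 59.3533
  Trivial, macOS: 143×222/518 = 61.2857
  Trivial, Linux: 143×81/518 = 22.3610
Contributions (O − E)²/E:
  (40 − 33.2046)²/33.2046 = 1.3907
  (24 − 34.2857)²/34.2857 = 3.0857
  (16 − 12.5097)²/12.5097 = 0.9738
  (63 − 70.5598)²/70.5598 = 0.8100
  (86 − 72.8571)²/72.8571 = 2.3709
  (21 − 26.5830)²/26.5830 = 1.1725
  (43 − 51.8822)²/51.8822 = 1.5206
  (61 − 53.5714)²/53.5714 = 1.0301
  (21 − 19.5463)²/19.5463 = 0.1081
  (69 − 59.3533)²/59.3533 = 1.5679
  (51 − 61.2857)²/61.2857 = 1.7263
  (23 − 22.3610)²/22.3610 = 0.0183
χ² = 1.3907 + 3.0857 + 0.9738 + 0.8100 + 2.3709 + 1.1725 + 1.5206 + 1.0301 + 0.1081 + 1.5679 + 1.7263 + 0.0183 = 15.775

15.775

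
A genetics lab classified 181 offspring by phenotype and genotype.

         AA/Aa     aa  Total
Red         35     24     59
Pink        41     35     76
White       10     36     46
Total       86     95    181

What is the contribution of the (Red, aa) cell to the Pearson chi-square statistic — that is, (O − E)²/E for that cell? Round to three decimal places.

Row total (Red) = 59; column total (aa) = 95; N = 181.
Expected count E = 59 × 95 / 181 = 30.9669.
Contribution = (O − E)²/E = (24 − 30.9669)² / 30.9669 = 1.567.

1.567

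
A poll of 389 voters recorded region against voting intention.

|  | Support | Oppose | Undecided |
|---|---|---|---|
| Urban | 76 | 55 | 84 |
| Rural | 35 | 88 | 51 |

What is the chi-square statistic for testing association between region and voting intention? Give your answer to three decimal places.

26.803

Row totals: 215, 174. Column totals: 111, 143, 135. Grand total N = 389.
Expected counts (row total × column total / N):
  Urban, Support: 215×111/389 = 61.3496
  Urban, Oppose: 215×143/389 = 79.0360
  Urban, Undecided: 215×135/389 = 74.6144
  Rural, Support: 174×111/389 = 49.6504
  Rural, Oppose: 174×143/389 = 63.9640
  Rural, Undecided: 174×135/389 = 60.3856
Contributions (O − E)²/E:
  (76 − 61.3496)²/61.3496 = 3.4985
  (55 − 79.0360)²/79.0360 = 7.3097
  (84 − 74.6144)²/74.6144 = 1.1806
  (35 − 49.6504)²/49.6504 = 4.3229
  (88 − 63.9640)²/63.9640 = 9.0321
  (51 − 60.3856)²/60.3856 = 1.4588
χ² = 3.4985 + 7.3097 + 1.1806 + 4.3229 + 9.0321 + 1.4588 = 26.803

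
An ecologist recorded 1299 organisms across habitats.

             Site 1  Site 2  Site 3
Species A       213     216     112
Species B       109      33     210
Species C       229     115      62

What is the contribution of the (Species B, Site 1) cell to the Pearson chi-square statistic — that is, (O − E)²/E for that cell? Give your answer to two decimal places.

Row total (Species B) = 352; column total (Site 1) = 551; N = 1299.
Expected count E = 352 × 551 / 1299 = 149.309.
Contribution = (O − E)²/E = (109 − 149.309)² / 149.309 = 10.88.

10.88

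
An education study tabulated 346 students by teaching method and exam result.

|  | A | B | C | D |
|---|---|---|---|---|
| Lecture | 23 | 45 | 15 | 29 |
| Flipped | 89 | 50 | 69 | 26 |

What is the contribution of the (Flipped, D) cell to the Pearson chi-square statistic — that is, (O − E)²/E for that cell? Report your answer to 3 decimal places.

Row total (Flipped) = 234; column total (D) = 55; N = 346.
Expected count E = 234 × 55 / 346 = 37.19653.
Contribution = (O − E)²/E = (26 − 37.19653)² / 37.19653 = 3.370.

3.370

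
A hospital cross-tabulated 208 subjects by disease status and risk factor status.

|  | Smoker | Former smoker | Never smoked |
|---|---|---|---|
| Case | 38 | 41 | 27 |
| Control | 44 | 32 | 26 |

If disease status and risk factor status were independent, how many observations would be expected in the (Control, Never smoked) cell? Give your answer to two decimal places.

25.99

Row total (Control) = 102; column total (Never smoked) = 53; grand total N = 208.
Expected count = (row total × column total) / N = 102 × 53 / 208 = 25.99.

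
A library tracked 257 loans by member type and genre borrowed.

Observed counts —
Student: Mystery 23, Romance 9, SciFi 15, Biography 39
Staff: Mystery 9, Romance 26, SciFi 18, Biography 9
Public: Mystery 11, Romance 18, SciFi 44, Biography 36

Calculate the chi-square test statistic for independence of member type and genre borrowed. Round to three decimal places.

46.000

Row totals: 86, 62, 109. Column totals: 43, 53, 77, 84. Grand total N = 257.
Expected counts (row total × column total / N):
  Student, Mystery: 86×43/257 = 14.3891
  Student, Romance: 86×53/257 = 17.7354
  Student, SciFi: 86×77/257 = 25.7665
  Student, Biography: 86×84/257 = 28.1089
  Staff, Mystery: 62×43/257 = 10.3735
  Staff, Romance: 62×53/257 = 12.7860
  Staff, SciFi: 62×77/257 = 18.5759
  Staff, Biography: 62×84/257 = 20.2646
  Public, Mystery: 109×43/257 = 18.2374
  Public, Romance: 109×53/257 = 22.4786
  Public, SciFi: 109×77/257 = 32.6576
  Public, Biography: 109×84/257 = 35.6265
Contributions (O − E)²/E:
  (23 − 14.3891)²/14.3891 = 5.1530
  (9 − 17.7354)²/17.7354 = 4.3025
  (15 − 25.7665)²/25.7665 = 4.4988
  (39 − 28.1089)²/28.1089 = 4.2199
  (9 − 10.3735)²/10.3735 = 0.1819
  (26 − 12.7860)²/12.7860 = 13.6563
  (18 − 18.5759)²/18.5759 = 0.0179
  (9 − 20.2646)²/20.2646 = 6.2617
  (11 − 18.2374)²/18.2374 = 2.8721
  (18 − 22.4786)²/22.4786 = 0.8923
  (44 − 32.6576)²/32.6576 = 3.9394
  (36 − 35.6265)²/35.6265 = 0.0039
χ² = 5.1530 + 4.3025 + 4.4988 + 4.2199 + 0.1819 + 13.6563 + 0.0179 + 6.2617 + 2.8721 + 0.8923 + 3.9394 + 0.0039 = 46.000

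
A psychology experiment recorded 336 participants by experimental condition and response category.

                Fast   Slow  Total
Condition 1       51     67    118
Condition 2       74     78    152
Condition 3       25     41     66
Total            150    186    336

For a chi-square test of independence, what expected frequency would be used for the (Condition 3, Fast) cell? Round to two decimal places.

Row total (Condition 3) = 66; column total (Fast) = 150; grand total N = 336.
Expected count = (row total × column total) / N = 66 × 150 / 336 = 29.46.

29.46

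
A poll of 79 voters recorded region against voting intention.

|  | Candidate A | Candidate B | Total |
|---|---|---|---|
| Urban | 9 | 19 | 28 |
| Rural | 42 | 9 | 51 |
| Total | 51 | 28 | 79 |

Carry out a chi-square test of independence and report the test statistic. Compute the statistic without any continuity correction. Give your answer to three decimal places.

19.916

Grand total N = 79.
Expected counts (row total × column total / N):
  Urban, Candidate A: 28×51/79 = 18.0759
  Urban, Candidate B: 28×28/79 = 9.9241
  Rural, Candidate A: 51×51/79 = 32.9241
  Rural, Candidate B: 51×28/79 = 18.0759
Contributions (O − E)²/E:
  (9 − 18.0759)²/18.0759 = 4.5570
  (19 − 9.9241)²/9.9241 = 8.3002
  (42 − 32.9241)²/32.9241 = 2.5019
  (9 − 18.0759)²/18.0759 = 4.5570
χ² = 4.5570 + 8.3002 + 2.5019 + 4.5570 = 19.916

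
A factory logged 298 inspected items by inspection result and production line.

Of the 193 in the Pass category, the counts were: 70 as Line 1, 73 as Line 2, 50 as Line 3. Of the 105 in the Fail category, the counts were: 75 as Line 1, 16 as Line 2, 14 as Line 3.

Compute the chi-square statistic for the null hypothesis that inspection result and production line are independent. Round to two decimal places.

Row totals: 193, 105. Column totals: 145, 89, 64. Grand total N = 298.
Expected counts (row total × column total / N):
  Pass, Line 1: 193×145/298 = 93.909
  Pass, Line 2: 193×89/298 = 57.641
  Pass, Line 3: 193×64/298 = 41.450
  Fail, Line 1: 105×145/298 = 51.091
  Fail, Line 2: 105×89/298 = 31.359
  Fail, Line 3: 105×64/298 = 22.550
Contributions (O − E)²/E:
  (70 − 93.909)²/93.909 = 6.0872
  (73 − 57.641)²/57.641 = 4.0926
  (50 − 41.450)²/41.450 = 1.7636
  (75 − 51.091)²/51.091 = 11.1887
  (16 − 31.359)²/31.359 = 7.5225
  (14 − 22.550)²/22.550 = 3.2418
χ² = 6.0872 + 4.0926 + 1.7636 + 11.1887 + 7.5225 + 3.2418 = 33.90

33.90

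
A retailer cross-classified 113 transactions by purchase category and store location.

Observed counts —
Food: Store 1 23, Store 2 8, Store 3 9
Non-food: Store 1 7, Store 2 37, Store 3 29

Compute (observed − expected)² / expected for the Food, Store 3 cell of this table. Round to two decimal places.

1.47

Row total (Food) = 40; column total (Store 3) = 38; N = 113.
Expected count E = 40 × 38 / 113 = 13.4513.
Contribution = (O − E)²/E = (9 − 13.4513)² / 13.4513 = 1.47.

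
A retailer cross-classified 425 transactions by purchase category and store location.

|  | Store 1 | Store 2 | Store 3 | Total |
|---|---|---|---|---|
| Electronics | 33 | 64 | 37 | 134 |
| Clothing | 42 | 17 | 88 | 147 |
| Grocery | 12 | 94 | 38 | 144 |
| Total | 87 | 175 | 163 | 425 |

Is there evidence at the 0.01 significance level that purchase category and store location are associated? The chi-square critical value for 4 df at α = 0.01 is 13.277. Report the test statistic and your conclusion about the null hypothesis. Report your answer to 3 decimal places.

Grand total N = 425.
Expected counts (row total × column total / N):
  Electronics, Store 1: 134×87/425 = 27.4306
  Electronics, Store 2: 134×175/425 = 55.1765
  Electronics, Store 3: 134×163/425 = 51.3929
  Clothing, Store 1: 147×87/425 = 30.0918
  Clothing, Store 2: 147×175/425 = 60.5294
  Clothing, Store 3: 147×163/425 = 56.3788
  Grocery, Store 1: 144×87/425 = 29.4776
  Grocery, Store 2: 144×175/425 = 59.2941
  Grocery, Store 3: 144×163/425 = 55.2282
Contributions (O − E)²/E:
  (33 − 27.4306)²/27.4306 = 1.1308
  (64 − 55.1765)²/55.1765 = 1.4110
  (37 − 51.3929)²/51.3929 = 4.0308
  (42 − 30.0918)²/30.0918 = 4.7124
  (17 − 60.5294)²/60.5294 = 31.3039
  (88 − 56.3788)²/56.3788 = 17.7354
  (12 − 29.4776)²/29.4776 = 10.3627
  (94 − 59.2941)²/59.2941 = 20.3140
  (38 − 55.2282)²/55.2282 = 5.3743
χ² = 1.1308 + 1.4110 + 4.0308 + 4.7124 + 31.3039 + 17.7354 + 10.3627 + 20.3140 + 5.3743 = 96.375
df = (3−1)(3−1) = 4. Since 96.375 > 13.277, reject the null hypothesis of independence at α = 0.01.

96.375; reject H₀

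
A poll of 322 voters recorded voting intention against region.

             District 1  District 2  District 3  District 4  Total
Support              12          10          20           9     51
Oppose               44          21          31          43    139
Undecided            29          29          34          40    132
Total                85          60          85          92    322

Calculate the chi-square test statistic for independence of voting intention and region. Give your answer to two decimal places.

10.95

Grand total N = 322.
Expected counts (row total × column total / N):
  Support, District 1: 51×85/322 = 13.4627
  Support, District 2: 51×60/322 = 9.5031
  Support, District 3: 51×85/322 = 13.4627
  Support, District 4: 51×92/322 = 14.5714
  Oppose, District 1: 139×85/322 = 36.6925
  Oppose, District 2: 139×60/322 = 25.9006
  Oppose, District 3: 139×85/322 = 36.6925
  Oppose, District 4: 139×92/322 = 39.7143
  Undecided, District 1: 132×85/322 = 34.8447
  Undecided, District 2: 132×60/322 = 24.5963
  Undecided, District 3: 132×85/322 = 34.8447
  Undecided, District 4: 132×92/322 = 37.7143
Contributions (O − E)²/E:
  (12 − 13.4627)²/13.4627 = 0.1589
  (10 − 9.5031)²/9.5031 = 0.0260
  (20 − 13.4627)²/13.4627 = 3.1744
  (9 − 14.5714)²/14.5714 = 2.1302
  (44 − 36.6925)²/36.6925 = 1.4553
  (21 − 25.9006)²/25.9006 = 0.9272
  (31 − 36.6925)²/36.6925 = 0.8831
  (43 − 39.7143)²/39.7143 = 0.2718
  (29 − 34.8447)²/34.8447 = 0.9804
  (29 − 24.5963)²/24.5963 = 0.7884
  (34 − 34.8447)²/34.8447 = 0.0205
  (40 − 37.7143)²/37.7143 = 0.1385
χ² = 0.1589 + 0.0260 + 3.1744 + 2.1302 + 1.4553 + 0.9272 + 0.8831 + 0.2718 + 0.9804 + 0.7884 + 0.0205 + 0.1385 = 10.95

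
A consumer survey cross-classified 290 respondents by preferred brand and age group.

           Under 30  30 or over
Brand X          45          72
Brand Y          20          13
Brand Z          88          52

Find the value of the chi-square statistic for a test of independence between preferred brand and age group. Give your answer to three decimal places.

16.139

Row totals: 117, 33, 140. Column totals: 153, 137. Grand total N = 290.
Expected counts (row total × column total / N):
  Brand X, Under 30: 117×153/290 = 61.7276
  Brand X, 30 or over: 117×137/290 = 55.2724
  Brand Y, Under 30: 33×153/290 = 17.4103
  Brand Y, 30 or over: 33×137/290 = 15.5897
  Brand Z, Under 30: 140×153/290 = 73.8621
  Brand Z, 30 or over: 140×137/290 = 66.1379
Contributions (O − E)²/E:
  (45 − 61.7276)²/61.7276 = 4.5330
  (72 − 55.2724)²/55.2724 = 5.0624
  (20 − 17.4103)²/17.4103 = 0.3852
  (13 − 15.5897)²/15.5897 = 0.4302
  (88 − 73.8621)²/73.8621 = 2.7061
  (52 − 66.1379)²/66.1379 = 3.0222
χ² = 4.5330 + 5.0624 + 0.3852 + 0.4302 + 2.7061 + 3.0222 = 16.139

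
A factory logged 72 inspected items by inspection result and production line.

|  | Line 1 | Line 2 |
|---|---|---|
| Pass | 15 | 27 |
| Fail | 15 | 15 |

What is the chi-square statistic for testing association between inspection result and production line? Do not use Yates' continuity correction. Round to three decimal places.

1.469

Row totals: 42, 30. Column totals: 30, 42. Grand total N = 72.
Expected counts (row total × column total / N):
  Pass, Line 1: 42×30/72 = 17.5000
  Pass, Line 2: 42×42/72 = 24.5000
  Fail, Line 1: 30×30/72 = 12.5000
  Fail, Line 2: 30×42/72 = 17.5000
Contributions (O − E)²/E:
  (15 − 17.5000)²/17.5000 = 0.3571
  (27 − 24.5000)²/24.5000 = 0.2551
  (15 − 12.5000)²/12.5000 = 0.5000
  (15 − 17.5000)²/17.5000 = 0.3571
χ² = 0.3571 + 0.2551 + 0.5000 + 0.3571 = 1.469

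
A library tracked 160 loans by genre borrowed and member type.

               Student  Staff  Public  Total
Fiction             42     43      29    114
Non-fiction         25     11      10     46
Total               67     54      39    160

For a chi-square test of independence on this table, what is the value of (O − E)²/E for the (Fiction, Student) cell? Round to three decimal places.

Row total (Fiction) = 114; column total (Student) = 67; N = 160.
Expected count E = 114 × 67 / 160 = 47.7375.
Contribution = (O − E)²/E = (42 − 47.7375)² / 47.7375 = 0.690.

0.690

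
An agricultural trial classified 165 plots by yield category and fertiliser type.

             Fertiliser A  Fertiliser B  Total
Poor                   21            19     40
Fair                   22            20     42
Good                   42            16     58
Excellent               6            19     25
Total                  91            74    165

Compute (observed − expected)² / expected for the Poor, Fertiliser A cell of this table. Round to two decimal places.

0.05

Row total (Poor) = 40; column total (Fertiliser A) = 91; N = 165.
Expected count E = 40 × 91 / 165 = 22.061.
Contribution = (O − E)²/E = (21 − 22.061)² / 22.061 = 0.05.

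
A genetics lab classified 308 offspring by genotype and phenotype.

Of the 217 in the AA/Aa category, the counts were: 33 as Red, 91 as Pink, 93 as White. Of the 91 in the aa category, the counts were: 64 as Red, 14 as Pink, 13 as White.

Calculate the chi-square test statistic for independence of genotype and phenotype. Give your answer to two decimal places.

90.32

Row totals: 217, 91. Column totals: 97, 105, 106. Grand total N = 308.
Expected counts (row total × column total / N):
  AA/Aa, Red: 217×97/308 = 68.341
  AA/Aa, Pink: 217×105/308 = 73.977
  AA/Aa, White: 217×106/308 = 74.682
  aa, Red: 91×97/308 = 28.659
  aa, Pink: 91×105/308 = 31.023
  aa, White: 91×106/308 = 31.318
Contributions (O − E)²/E:
  (33 − 68.341)²/68.341 = 18.2758
  (91 − 73.977)²/73.977 = 3.9172
  (93 − 74.682)²/74.682 = 4.4930
  (64 − 28.659)²/28.659 = 43.5809
  (14 − 31.023)²/31.023 = 9.3409
  (13 − 31.318)²/31.318 = 10.7143
χ² = 18.2758 + 3.9172 + 4.4930 + 43.5809 + 9.3409 + 10.7143 = 90.32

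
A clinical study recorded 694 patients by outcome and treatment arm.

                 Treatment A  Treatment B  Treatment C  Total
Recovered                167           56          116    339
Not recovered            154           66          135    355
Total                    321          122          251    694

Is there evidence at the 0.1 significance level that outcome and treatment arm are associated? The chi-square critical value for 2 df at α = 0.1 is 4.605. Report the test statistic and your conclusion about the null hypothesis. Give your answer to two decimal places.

Grand total N = 694.
Expected counts (row total × column total / N):
  Recovered, Treatment A: 339×321/694 = 156.800
  Recovered, Treatment B: 339×122/694 = 59.594
  Recovered, Treatment C: 339×251/694 = 122.607
  Not recovered, Treatment A: 355×321/694 = 164.200
  Not recovered, Treatment B: 355×122/694 = 62.406
  Not recovered, Treatment C: 355×251/694 = 128.393
Contributions (O − E)²/E:
  (167 − 156.800)²/156.800 = 0.6635
  (56 − 59.594)²/59.594 = 0.2167
  (116 − 122.607)²/122.607 = 0.3560
  (154 − 164.200)²/164.200 = 0.6336
  (66 − 62.406)²/62.406 = 0.2070
  (135 − 128.393)²/128.393 = 0.3400
χ² = 0.6635 + 0.2167 + 0.3560 + 0.6336 + 0.2070 + 0.3400 = 2.42
df = (2−1)(3−1) = 2. Since 2.42 < 4.605, fail to reject the null hypothesis of independence at α = 0.1.

2.42; fail to reject H₀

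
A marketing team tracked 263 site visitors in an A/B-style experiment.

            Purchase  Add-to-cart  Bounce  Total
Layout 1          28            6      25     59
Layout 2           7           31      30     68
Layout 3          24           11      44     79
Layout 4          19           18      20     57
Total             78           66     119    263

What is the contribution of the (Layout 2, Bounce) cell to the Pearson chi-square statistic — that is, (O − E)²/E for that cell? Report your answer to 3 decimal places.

Row total (Layout 2) = 68; column total (Bounce) = 119; N = 263.
Expected count E = 68 × 119 / 263 = 30.7681.
Contribution = (O − E)²/E = (30 − 30.7681)² / 30.7681 = 0.019.

0.019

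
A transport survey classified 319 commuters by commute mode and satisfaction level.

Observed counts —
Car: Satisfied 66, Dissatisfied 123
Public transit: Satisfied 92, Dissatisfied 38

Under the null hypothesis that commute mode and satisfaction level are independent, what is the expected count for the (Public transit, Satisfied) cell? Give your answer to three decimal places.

Row total (Public transit) = 130; column total (Satisfied) = 158; grand total N = 319.
Expected count = (row total × column total) / N = 130 × 158 / 319 = 64.389.

64.389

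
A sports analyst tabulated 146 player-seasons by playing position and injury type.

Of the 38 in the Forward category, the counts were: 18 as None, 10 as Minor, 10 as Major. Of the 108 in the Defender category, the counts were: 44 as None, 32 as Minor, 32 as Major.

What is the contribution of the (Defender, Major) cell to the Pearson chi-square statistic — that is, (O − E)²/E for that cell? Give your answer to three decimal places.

0.028

Row total (Defender) = 108; column total (Major) = 42; N = 146.
Expected count E = 108 × 42 / 146 = 31.0685.
Contribution = (O − E)²/E = (32 − 31.0685)² / 31.0685 = 0.028.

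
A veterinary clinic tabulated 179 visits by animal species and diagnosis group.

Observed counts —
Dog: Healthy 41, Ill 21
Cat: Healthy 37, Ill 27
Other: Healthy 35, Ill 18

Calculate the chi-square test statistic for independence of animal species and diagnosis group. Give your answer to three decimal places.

Row totals: 62, 64, 53. Column totals: 113, 66. Grand total N = 179.
Expected counts (row total × column total / N):
  Dog, Healthy: 62×113/179 = 39.1397
  Dog, Ill: 62×66/179 = 22.8603
  Cat, Healthy: 64×113/179 = 40.4022
  Cat, Ill: 64×66/179 = 23.5978
  Other, Healthy: 53×113/179 = 33.4581
  Other, Ill: 53×66/179 = 19.5419
Contributions (O − E)²/E:
  (41 − 39.1397)²/39.1397 = 0.0884
  (21 − 22.8603)²/22.8603 = 0.1514
  (37 − 40.4022)²/40.4022 = 0.2865
  (27 − 23.5978)²/23.5978 = 0.4905
  (35 − 33.4581)²/33.4581 = 0.0711
  (18 − 19.5419)²/19.5419 = 0.1217
χ² = 0.0884 + 0.1514 + 0.2865 + 0.4905 + 0.0711 + 0.1217 = 1.210

1.210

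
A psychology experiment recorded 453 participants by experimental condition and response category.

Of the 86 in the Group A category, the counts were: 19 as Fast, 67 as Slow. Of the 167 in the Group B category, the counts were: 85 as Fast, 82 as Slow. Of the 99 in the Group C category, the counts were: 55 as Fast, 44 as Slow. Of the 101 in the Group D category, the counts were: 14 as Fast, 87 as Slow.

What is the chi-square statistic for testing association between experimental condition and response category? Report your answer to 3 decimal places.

Row totals: 86, 167, 99, 101. Column totals: 173, 280. Grand total N = 453.
Expected counts (row total × column total / N):
  Group A, Fast: 86×173/453 = 32.8433
  Group A, Slow: 86×280/453 = 53.1567
  Group B, Fast: 167×173/453 = 63.7770
  Group B, Slow: 167×280/453 = 103.2230
  Group C, Fast: 99×173/453 = 37.8079
  Group C, Slow: 99×280/453 = 61.1921
  Group D, Fast: 101×173/453 = 38.5717
  Group D, Slow: 101×280/453 = 62.4283
Contributions (O − E)²/E:
  (19 − 32.8433)²/32.8433 = 5.8349
  (67 − 53.1567)²/53.1567 = 3.6051
  (85 − 63.7770)²/63.7770 = 7.0624
  (82 − 103.2230)²/103.2230 = 4.3635
  (55 − 37.8079)²/37.8079 = 7.8176
  (44 − 61.1921)²/61.1921 = 4.8302
  (14 − 38.5717)²/38.5717 = 15.6531
  (87 − 62.4283)²/62.4283 = 9.6714
χ² = 5.8349 + 3.6051 + 7.0624 + 4.3635 + 7.8176 + 4.8302 + 15.6531 + 9.6714 = 58.838

58.838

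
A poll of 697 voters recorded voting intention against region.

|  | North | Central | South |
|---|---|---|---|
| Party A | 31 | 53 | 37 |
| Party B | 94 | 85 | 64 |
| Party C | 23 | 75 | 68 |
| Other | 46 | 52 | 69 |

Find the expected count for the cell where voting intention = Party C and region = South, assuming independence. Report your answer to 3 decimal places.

56.683

Row total (Party C) = 166; column total (South) = 238; grand total N = 697.
Expected count = (row total × column total) / N = 166 × 238 / 697 = 56.683.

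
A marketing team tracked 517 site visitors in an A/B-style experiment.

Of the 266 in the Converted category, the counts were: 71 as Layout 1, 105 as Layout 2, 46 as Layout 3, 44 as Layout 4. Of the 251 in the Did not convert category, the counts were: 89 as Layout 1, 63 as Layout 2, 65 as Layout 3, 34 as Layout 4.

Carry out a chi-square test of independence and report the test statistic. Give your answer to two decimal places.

16.64

Row totals: 266, 251. Column totals: 160, 168, 111, 78. Grand total N = 517.
Expected counts (row total × column total / N):
  Converted, Layout 1: 266×160/517 = 82.321
  Converted, Layout 2: 266×168/517 = 86.437
  Converted, Layout 3: 266×111/517 = 57.110
  Converted, Layout 4: 266×78/517 = 40.132
  Did not convert, Layout 1: 251×160/517 = 77.679
  Did not convert, Layout 2: 251×168/517 = 81.563
  Did not convert, Layout 3: 251×111/517 = 53.890
  Did not convert, Layout 4: 251×78/517 = 37.868
Contributions (O − E)²/E:
  (71 − 82.321)²/82.321 = 1.5569
  (105 − 86.437)²/86.437 = 3.9865
  (46 − 57.110)²/57.110 = 2.1613
  (44 − 40.132)²/40.132 = 0.3728
  (89 − 77.679)²/77.679 = 1.6499
  (63 − 81.563)²/81.563 = 4.2248
  (65 − 53.890)²/53.890 = 2.2904
  (34 − 37.868)²/37.868 = 0.3951
χ² = 1.5569 + 3.9865 + 2.1613 + 0.3728 + 1.6499 + 4.2248 + 2.2904 + 0.3951 = 16.64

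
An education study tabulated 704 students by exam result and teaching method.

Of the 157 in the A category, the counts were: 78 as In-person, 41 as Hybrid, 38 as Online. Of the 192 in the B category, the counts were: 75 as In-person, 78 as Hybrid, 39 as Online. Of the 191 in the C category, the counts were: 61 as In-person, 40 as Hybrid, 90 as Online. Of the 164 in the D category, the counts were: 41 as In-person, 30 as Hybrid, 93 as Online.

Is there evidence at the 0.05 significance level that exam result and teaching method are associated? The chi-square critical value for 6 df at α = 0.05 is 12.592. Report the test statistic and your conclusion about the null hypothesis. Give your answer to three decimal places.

Row totals: 157, 192, 191, 164. Column totals: 255, 189, 260. Grand total N = 704.
Expected counts (row total × column total / N):
  A, In-person: 157×255/704 = 56.8679
  A, Hybrid: 157×189/704 = 42.1491
  A, Online: 157×260/704 = 57.9830
  B, In-person: 192×255/704 = 69.5455
  B, Hybrid: 192×189/704 = 51.5455
  B, Online: 192×260/704 = 70.9091
  C, In-person: 191×255/704 = 69.1832
  C, Hybrid: 191×189/704 = 51.2770
  C, Online: 191×260/704 = 70.5398
  D, In-person: 164×255/704 = 59.4034
  D, Hybrid: 164×189/704 = 44.0284
  D, Online: 164×260/704 = 60.5682
Contributions (O − E)²/E:
  (78 − 56.8679)²/56.8679 = 7.8527
  (41 − 42.1491)²/42.1491 = 0.0313
  (38 − 57.9830)²/57.9830 = 6.8869
  (75 − 69.5455)²/69.5455 = 0.4278
  (78 − 51.5455)²/51.5455 = 13.5771
  (39 − 70.9091)²/70.9091 = 14.3591
  (61 − 69.1832)²/69.1832 = 0.9679
  (40 − 51.2770)²/51.2770 = 2.4801
  (90 − 70.5398)²/70.5398 = 5.3686
  (41 − 59.4034)²/59.4034 = 5.7014
  (30 − 44.0284)²/44.0284 = 4.4698
  (93 − 60.5682)²/60.5682 = 17.3659
χ² = 7.8527 + 0.0313 + 6.8869 + 0.4278 + 13.5771 + 14.3591 + 0.9679 + 2.4801 + 5.3686 + 5.7014 + 4.4698 + 17.3659 = 79.489
df = (4−1)(3−1) = 6. Since 79.489 > 12.592, reject the null hypothesis of independence at α = 0.05.

79.489; reject H₀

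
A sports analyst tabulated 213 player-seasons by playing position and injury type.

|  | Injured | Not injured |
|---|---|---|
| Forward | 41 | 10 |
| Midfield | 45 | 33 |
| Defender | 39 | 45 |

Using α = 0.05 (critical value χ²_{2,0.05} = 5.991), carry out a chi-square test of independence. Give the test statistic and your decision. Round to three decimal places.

15.148; reject H₀

Row totals: 51, 78, 84. Column totals: 125, 88. Grand total N = 213.
Expected counts (row total × column total / N):
  Forward, Injured: 51×125/213 = 29.9296
  Forward, Not injured: 51×88/213 = 21.0704
  Midfield, Injured: 78×125/213 = 45.7746
  Midfield, Not injured: 78×88/213 = 32.2254
  Defender, Injured: 84×125/213 = 49.2958
  Defender, Not injured: 84×88/213 = 34.7042
Contributions (O − E)²/E:
  (41 − 29.9296)²/29.9296 = 4.0947
  (10 − 21.0704)²/21.0704 = 5.8164
  (45 − 45.7746)²/45.7746 = 0.0131
  (33 − 32.2254)²/32.2254 = 0.0186
  (39 − 49.2958)²/49.2958 = 2.1504
  (45 − 34.7042)²/34.7042 = 3.0545
χ² = 4.0947 + 5.8164 + 0.0131 + 0.0186 + 2.1504 + 3.0545 = 15.148
df = (3−1)(2−1) = 2. Since 15.148 > 5.991, reject the null hypothesis of independence at α = 0.05.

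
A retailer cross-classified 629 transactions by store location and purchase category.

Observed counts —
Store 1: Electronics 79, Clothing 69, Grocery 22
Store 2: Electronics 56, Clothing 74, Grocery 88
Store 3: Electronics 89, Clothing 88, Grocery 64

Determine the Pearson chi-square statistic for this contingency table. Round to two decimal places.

Row totals: 170, 218, 241. Column totals: 224, 231, 174. Grand total N = 629.
Expected counts (row total × column total / N):
  Store 1, Electronics: 170×224/629 = 60.541
  Store 1, Clothing: 170×231/629 = 62.432
  Store 1, Grocery: 170×174/629 = 47.027
  Store 2, Electronics: 218×224/629 = 77.634
  Store 2, Clothing: 218×231/629 = 80.060
  Store 2, Grocery: 218×174/629 = 60.305
  Store 3, Electronics: 241×224/629 = 85.825
  Store 3, Clothing: 241×231/629 = 88.507
  Store 3, Grocery: 241×174/629 = 66.668
Contributions (O − E)²/E:
  (79 − 60.541)²/60.541 = 5.6282
  (69 − 62.432)²/62.432 = 0.6910
  (22 − 47.027)²/47.027 = 13.3190
  (56 − 77.634)²/77.634 = 6.0287
  (74 − 80.060)²/80.060 = 0.4587
  (88 − 60.305)²/60.305 = 12.7189
  (89 − 85.825)²/85.825 = 0.1175
  (88 − 88.507)²/88.507 = 0.0029
  (64 − 66.668)²/66.668 = 0.1068
χ² = 5.6282 + 0.6910 + 13.3190 + 6.0287 + 0.4587 + 12.7189 + 0.1175 + 0.0029 + 0.1068 = 39.07

39.07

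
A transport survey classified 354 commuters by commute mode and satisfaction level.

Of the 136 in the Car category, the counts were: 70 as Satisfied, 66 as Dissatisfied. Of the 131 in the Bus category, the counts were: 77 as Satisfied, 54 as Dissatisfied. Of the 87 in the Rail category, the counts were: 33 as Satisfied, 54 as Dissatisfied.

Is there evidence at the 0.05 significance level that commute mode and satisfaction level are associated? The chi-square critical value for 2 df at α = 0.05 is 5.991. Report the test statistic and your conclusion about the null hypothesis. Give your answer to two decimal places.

Row totals: 136, 131, 87. Column totals: 180, 174. Grand total N = 354.
Expected counts (row total × column total / N):
  Car, Satisfied: 136×180/354 = 69.153
  Car, Dissatisfied: 136×174/354 = 66.847
  Bus, Satisfied: 131×180/354 = 66.610
  Bus, Dissatisfied: 131×174/354 = 64.390
  Rail, Satisfied: 87×180/354 = 44.237
  Rail, Dissatisfied: 87×174/354 = 42.763
Contributions (O − E)²/E:
  (70 − 69.153)²/69.153 = 0.0104
  (66 − 66.847)²/66.847 = 0.0107
  (77 − 66.610)²/66.610 = 1.6207
  (54 − 64.390)²/64.390 = 1.6765
  (33 − 44.237)²/44.237 = 2.8544
  (54 − 42.763)²/42.763 = 2.9528
χ² = 0.0104 + 0.0107 + 1.6207 + 1.6765 + 2.8544 + 2.9528 = 9.13
df = (3−1)(2−1) = 2. Since 9.13 > 5.991, reject the null hypothesis of independence at α = 0.05.

9.13; reject H₀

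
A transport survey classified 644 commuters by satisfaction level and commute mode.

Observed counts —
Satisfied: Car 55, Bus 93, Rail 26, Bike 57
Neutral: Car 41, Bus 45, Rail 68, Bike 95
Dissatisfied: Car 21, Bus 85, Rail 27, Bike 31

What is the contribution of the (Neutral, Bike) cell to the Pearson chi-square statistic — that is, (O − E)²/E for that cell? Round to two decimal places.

8.31

Row total (Neutral) = 249; column total (Bike) = 183; N = 644.
Expected count E = 249 × 183 / 644 = 70.756.
Contribution = (O − E)²/E = (95 − 70.756)² / 70.756 = 8.31.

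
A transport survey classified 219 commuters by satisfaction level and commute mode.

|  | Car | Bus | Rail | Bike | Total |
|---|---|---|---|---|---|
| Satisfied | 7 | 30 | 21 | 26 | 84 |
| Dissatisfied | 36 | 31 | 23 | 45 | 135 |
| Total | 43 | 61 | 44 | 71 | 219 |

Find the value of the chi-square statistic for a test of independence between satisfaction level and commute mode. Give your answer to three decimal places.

13.611

Grand total N = 219.
Expected counts (row total × column total / N):
  Satisfied, Car: 84×43/219 = 16.4932
  Satisfied, Bus: 84×61/219 = 23.3973
  Satisfied, Rail: 84×44/219 = 16.8767
  Satisfied, Bike: 84×71/219 = 27.2329
  Dissatisfied, Car: 135×43/219 = 26.5068
  Dissatisfied, Bus: 135×61/219 = 37.6027
  Dissatisfied, Rail: 135×44/219 = 27.1233
  Dissatisfied, Bike: 135×71/219 = 43.7671
Contributions (O − E)²/E:
  (7 − 16.4932)²/16.4932 = 5.4641
  (30 − 23.3973)²/23.3973 = 1.8633
  (21 − 16.8767)²/16.8767 = 1.0074
  (26 − 27.2329)²/27.2329 = 0.0558
  (36 − 26.5068)²/26.5068 = 3.3999
  (31 − 37.6027)²/37.6027 = 1.1594
  (23 − 27.1233)²/27.1233 = 0.6268
  (45 − 43.7671)²/43.7671 = 0.0347
χ² = 5.4641 + 1.8633 + 1.0074 + 0.0558 + 3.3999 + 1.1594 + 0.6268 + 0.0347 = 13.611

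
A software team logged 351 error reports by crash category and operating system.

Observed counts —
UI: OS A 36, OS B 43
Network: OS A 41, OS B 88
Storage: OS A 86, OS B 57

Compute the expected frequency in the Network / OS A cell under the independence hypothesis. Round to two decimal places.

Row total (Network) = 129; column total (OS A) = 163; grand total N = 351.
Expected count = (row total × column total) / N = 129 × 163 / 351 = 59.91.

59.91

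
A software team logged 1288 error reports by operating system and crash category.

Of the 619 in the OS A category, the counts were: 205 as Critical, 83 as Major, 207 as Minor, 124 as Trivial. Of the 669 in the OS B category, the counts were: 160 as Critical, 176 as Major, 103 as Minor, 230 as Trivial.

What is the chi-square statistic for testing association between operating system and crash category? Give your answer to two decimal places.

Row totals: 619, 669. Column totals: 365, 259, 310, 354. Grand total N = 1288.
Expected counts (row total × column total / N):
  OS A, Critical: 619×365/1288 = 175.415
  OS A, Major: 619×259/1288 = 124.473
  OS A, Minor: 619×310/1288 = 148.983
  OS A, Trivial: 619×354/1288 = 170.129
  OS B, Critical: 669×365/1288 = 189.585
  OS B, Major: 669×259/1288 = 134.527
  OS B, Minor: 669×310/1288 = 161.017
  OS B, Trivial: 669×354/1288 = 183.871
Contributions (O − E)²/E:
  (205 − 175.415)²/175.415 = 4.9897
  (83 − 124.473)²/124.473 = 13.8183
  (207 − 148.983)²/148.983 = 22.5930
  (124 − 170.129)²/170.129 = 12.5075
  (160 − 189.585)²/189.585 = 4.6168
  (176 − 134.527)²/134.527 = 12.7856
  (103 − 161.017)²/161.017 = 20.9045
  (230 − 183.871)²/183.871 = 11.5727
χ² = 4.9897 + 13.8183 + 22.5930 + 12.5075 + 4.6168 + 12.7856 + 20.9045 + 11.5727 = 103.79

103.79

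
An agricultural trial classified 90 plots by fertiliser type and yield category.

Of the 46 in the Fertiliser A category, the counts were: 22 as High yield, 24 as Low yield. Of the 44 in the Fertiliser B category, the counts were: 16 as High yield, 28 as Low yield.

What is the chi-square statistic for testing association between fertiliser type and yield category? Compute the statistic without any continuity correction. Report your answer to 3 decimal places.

1.211

Row totals: 46, 44. Column totals: 38, 52. Grand total N = 90.
Expected counts (row total × column total / N):
  Fertiliser A, High yield: 46×38/90 = 19.4222
  Fertiliser A, Low yield: 46×52/90 = 26.5778
  Fertiliser B, High yield: 44×38/90 = 18.5778
  Fertiliser B, Low yield: 44×52/90 = 25.4222
Contributions (O − E)²/E:
  (22 − 19.4222)²/19.4222 = 0.3421
  (24 − 26.5778)²/26.5778 = 0.2500
  (16 − 18.5778)²/18.5778 = 0.3577
  (28 − 25.4222)²/25.4222 = 0.2614
χ² = 0.3421 + 0.2500 + 0.3577 + 0.2614 = 1.211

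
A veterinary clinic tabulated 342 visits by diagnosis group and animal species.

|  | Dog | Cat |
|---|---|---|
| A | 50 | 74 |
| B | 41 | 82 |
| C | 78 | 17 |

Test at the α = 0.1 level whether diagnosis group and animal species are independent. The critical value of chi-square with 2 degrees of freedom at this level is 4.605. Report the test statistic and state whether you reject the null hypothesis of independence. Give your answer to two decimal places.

Row totals: 124, 123, 95. Column totals: 169, 173. Grand total N = 342.
Expected counts (row total × column total / N):
  A, Dog: 124×169/342 = 61.2749
  A, Cat: 124×173/342 = 62.7251
  B, Dog: 123×169/342 = 60.7807
  B, Cat: 123×173/342 = 62.2193
  C, Dog: 95×169/342 = 46.9444
  C, Cat: 95×173/342 = 48.0556
Contributions (O − E)²/E:
  (50 − 61.2749)²/61.2749 = 2.0746
  (74 − 62.7251)²/62.7251 = 2.0267
  (41 − 60.7807)²/60.7807 = 6.4375
  (82 − 62.2193)²/62.2193 = 6.2887
  (78 − 46.9444)²/46.9444 = 20.5445
  (17 − 48.0556)²/48.0556 = 20.0695
χ² = 2.0746 + 2.0267 + 6.4375 + 6.2887 + 20.5445 + 20.0695 = 57.44
df = (3−1)(2−1) = 2. Since 57.44 > 4.605, reject the null hypothesis of independence at α = 0.1.

57.44; reject H₀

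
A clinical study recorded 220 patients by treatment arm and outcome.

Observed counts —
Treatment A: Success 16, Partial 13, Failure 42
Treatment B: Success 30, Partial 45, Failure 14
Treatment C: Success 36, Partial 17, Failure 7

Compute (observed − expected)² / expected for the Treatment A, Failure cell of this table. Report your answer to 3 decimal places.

23.092

Row total (Treatment A) = 71; column total (Failure) = 63; N = 220.
Expected count E = 71 × 63 / 220 = 20.3318.
Contribution = (O − E)²/E = (42 − 20.3318)² / 20.3318 = 23.092.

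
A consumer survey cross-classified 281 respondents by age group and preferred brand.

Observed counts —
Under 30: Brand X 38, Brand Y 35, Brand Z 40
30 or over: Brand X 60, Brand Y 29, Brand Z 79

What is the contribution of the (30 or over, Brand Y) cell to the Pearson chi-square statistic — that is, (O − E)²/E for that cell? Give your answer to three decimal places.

2.243

Row total (30 or over) = 168; column total (Brand Y) = 64; N = 281.
Expected count E = 168 × 64 / 281 = 38.2633.
Contribution = (O − E)²/E = (29 − 38.2633)² / 38.2633 = 2.243.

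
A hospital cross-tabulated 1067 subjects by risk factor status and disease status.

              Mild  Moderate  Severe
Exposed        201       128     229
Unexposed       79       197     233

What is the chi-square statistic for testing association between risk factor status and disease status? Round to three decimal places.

Row totals: 558, 509. Column totals: 280, 325, 462. Grand total N = 1067.
Expected counts (row total × column total / N):
  Exposed, Mild: 558×280/1067 = 146.42924
  Exposed, Moderate: 558×325/1067 = 169.96251
  Exposed, Severe: 558×462/1067 = 241.60825
  Unexposed, Mild: 509×280/1067 = 133.57076
  Unexposed, Moderate: 509×325/1067 = 155.03749
  Unexposed, Severe: 509×462/1067 = 220.39175
Contributions (O − E)²/E:
  (201 − 146.42924)²/146.42924 = 20.3372
  (128 − 169.96251)²/169.96251 = 10.3602
  (229 − 241.60825)²/241.60825 = 0.6580
  (79 − 133.57076)²/133.57076 = 22.2951
  (197 − 155.03749)²/155.03749 = 11.3576
  (233 − 220.39175)²/220.39175 = 0.7213
χ² = 20.3372 + 10.3602 + 0.6580 + 22.2951 + 11.3576 + 0.7213 = 65.729

65.729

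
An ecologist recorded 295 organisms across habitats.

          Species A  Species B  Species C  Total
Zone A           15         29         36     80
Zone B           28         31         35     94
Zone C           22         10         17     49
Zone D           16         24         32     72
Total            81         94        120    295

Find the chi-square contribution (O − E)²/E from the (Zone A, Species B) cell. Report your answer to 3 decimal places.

Row total (Zone A) = 80; column total (Species B) = 94; N = 295.
Expected count E = 80 × 94 / 295 = 25.4915.
Contribution = (O − E)²/E = (29 − 25.4915)² / 25.4915 = 0.483.

0.483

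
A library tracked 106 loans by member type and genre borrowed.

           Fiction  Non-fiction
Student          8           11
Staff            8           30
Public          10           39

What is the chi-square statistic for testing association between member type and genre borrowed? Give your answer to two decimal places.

3.87

Row totals: 19, 38, 49. Column totals: 26, 80. Grand total N = 106.
Expected counts (row total × column total / N):
  Student, Fiction: 19×26/106 = 4.660
  Student, Non-fiction: 19×80/106 = 14.340
  Staff, Fiction: 38×26/106 = 9.321
  Staff, Non-fiction: 38×80/106 = 28.679
  Public, Fiction: 49×26/106 = 12.019
  Public, Non-fiction: 49×80/106 = 36.981
Contributions (O − E)²/E:
  (8 − 4.660)²/4.660 = 2.3939
  (11 − 14.340)²/14.340 = 0.7779
  (8 − 9.321)²/9.321 = 0.1872
  (30 − 28.679)²/28.679 = 0.0608
  (10 − 12.019)²/12.019 = 0.3392
  (39 − 36.981)²/36.981 = 0.1102
χ² = 2.3939 + 0.7779 + 0.1872 + 0.0608 + 0.3392 + 0.1102 = 3.87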